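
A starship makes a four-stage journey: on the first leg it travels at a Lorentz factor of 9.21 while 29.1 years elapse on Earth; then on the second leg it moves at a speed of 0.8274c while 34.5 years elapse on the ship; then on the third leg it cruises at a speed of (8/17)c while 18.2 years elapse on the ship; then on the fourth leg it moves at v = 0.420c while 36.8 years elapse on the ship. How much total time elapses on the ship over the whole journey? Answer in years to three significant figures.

τ = 92.7 years

Leg 1: γ = 9.21; τ_1 = 29.1/9.210 = 3.160 years.
Leg 2: 34.5 years is already measured on the ship.
Leg 3: 18.2 years is already measured on the ship.
Leg 4: 36.8 years is already measured on the ship.
Total: 3.160 + 34.50 + 18.20 + 36.80 years.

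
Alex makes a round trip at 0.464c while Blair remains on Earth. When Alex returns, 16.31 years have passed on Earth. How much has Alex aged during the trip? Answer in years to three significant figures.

γ = 1/√(1 − 0.464²) = 1/√0.7847 = 1.129
Alex's clock measures proper time along the trip: τ = Δt/γ = 16.31/1.129 years.

τ = 14.4 years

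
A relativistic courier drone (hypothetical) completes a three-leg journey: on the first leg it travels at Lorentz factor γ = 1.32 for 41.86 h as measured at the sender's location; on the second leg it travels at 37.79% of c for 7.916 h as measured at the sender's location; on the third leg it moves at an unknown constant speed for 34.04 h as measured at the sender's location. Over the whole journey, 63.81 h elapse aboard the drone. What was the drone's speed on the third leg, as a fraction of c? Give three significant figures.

β = 0.686

Leg 1: γ = 1.32; τ_1 = 41.86/1.320 = 31.71 h.
Leg 2: β = 0.3779; γ = 1/√(1 − 0.3779²) = 1/√0.8572 = 1.080; τ_2 = 7.916/1.080 = 7.329 h.
Leg 3: speed unknown; τ_3 = 34.04/γ_3.
Total proper time: 31.71 + 7.329 + τ_3 = 63.81, so τ_3 = 63.81 − 39.04 = 24.77 h.
γ_3 = 34.04/24.77 = 1.374; β = √(1 − 1/γ²) = √0.4705.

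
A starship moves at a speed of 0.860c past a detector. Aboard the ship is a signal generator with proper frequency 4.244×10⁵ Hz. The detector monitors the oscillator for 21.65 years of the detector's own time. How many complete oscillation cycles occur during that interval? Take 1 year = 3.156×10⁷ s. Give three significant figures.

γ = 1/√(1 − 0.860²) = 1/√0.2604 = 1.960
During 21.65 years of lab time, the oscillator's proper time advances by τ = Δt/γ = 21.65/1.960 = 11.05 years = 3.487×10⁸ s.
N = f × τ = 4.244×10⁵ × 3.487×10⁸ = 1.480×10¹⁴.

N = 1.48×10¹⁴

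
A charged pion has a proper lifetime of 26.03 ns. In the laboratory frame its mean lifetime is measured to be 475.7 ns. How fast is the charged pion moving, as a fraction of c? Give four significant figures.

v = 0.9985c

γ = Δt/τ₀ = 475.7/26.03 = 18.28
β = √(1 − 1/γ²) = √(1 − 0.002994) = √0.9970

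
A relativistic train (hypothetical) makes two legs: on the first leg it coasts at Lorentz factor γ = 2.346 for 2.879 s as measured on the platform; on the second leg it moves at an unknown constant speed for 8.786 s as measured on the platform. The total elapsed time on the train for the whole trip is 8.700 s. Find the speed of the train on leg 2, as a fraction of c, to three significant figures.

Leg 1: γ = 2.346; τ_1 = 2.879/2.346 = 1.227 s.
Leg 2: speed unknown; τ_2 = 8.786/γ_2.
Total proper time: 1.227 + τ_2 = 8.700, so τ_2 = 8.700 − 1.227 = 7.473 s.
γ_2 = 8.786/7.473 = 1.176; β = √(1 − 1/γ²) = √0.2766.

β = 0.526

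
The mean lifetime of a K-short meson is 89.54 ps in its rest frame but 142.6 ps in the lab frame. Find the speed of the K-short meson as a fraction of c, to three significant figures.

γ = Δt/τ₀ = 142.6/89.54 = 1.593
β = √(1 − 1/γ²) = √(1 − 0.3943) = √0.6057

β = 0.778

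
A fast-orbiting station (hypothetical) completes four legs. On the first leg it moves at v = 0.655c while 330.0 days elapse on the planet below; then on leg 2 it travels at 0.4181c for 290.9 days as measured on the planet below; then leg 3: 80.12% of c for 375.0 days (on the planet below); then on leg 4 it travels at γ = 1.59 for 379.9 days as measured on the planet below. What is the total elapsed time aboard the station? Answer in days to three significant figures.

τ = 977 days

Leg 1: γ = 1/√(1 − 0.655²) = 1/√0.5710 = 1.323; τ_1 = 330.0/1.323 = 249.4 days.
Leg 2: γ = 1/√(1 − 0.4181²) = 1/√0.8252 = 1.101; τ_2 = 290.9/1.101 = 264.3 days.
Leg 3: β = 0.8012; γ = 1/√(1 − 0.8012²) = 1/√0.3581 = 1.671; τ_3 = 375.0/1.671 = 224.4 days.
Leg 4: γ = 1.59; τ_4 = 379.9/1.590 = 238.9 days.
Total: 249.4 + 264.3 + 224.4 + 238.9 days.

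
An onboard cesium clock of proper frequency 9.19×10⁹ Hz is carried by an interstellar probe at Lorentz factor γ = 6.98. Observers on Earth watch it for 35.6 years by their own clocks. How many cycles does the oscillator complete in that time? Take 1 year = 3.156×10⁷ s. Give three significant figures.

N = 1.48×10¹⁸

γ = 6.98
During 35.6 years of lab time, the oscillator's proper time advances by τ = Δt/γ = 35.6/6.980 = 5.100 years = 1.610×10⁸ s.
N = f × τ = 9.19×10⁹ × 1.610×10⁸ = 1.479×10¹⁸.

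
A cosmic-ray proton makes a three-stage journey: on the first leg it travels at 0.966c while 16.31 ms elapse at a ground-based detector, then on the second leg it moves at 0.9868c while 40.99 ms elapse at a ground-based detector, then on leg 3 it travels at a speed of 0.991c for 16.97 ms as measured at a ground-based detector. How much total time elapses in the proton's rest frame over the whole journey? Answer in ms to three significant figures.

τ = 13.1 ms

Leg 1: γ = 1/√(1 − 0.966²) = 1/√0.06684 = 3.868; τ_1 = 16.31/3.868 = 4.217 ms.
Leg 2: γ = 1/√(1 − 0.9868²) = 1/√0.02623 = 6.175; τ_2 = 40.99/6.175 = 6.638 ms.
Leg 3: γ = 1/√(1 − 0.991²) = 1/√0.01792 = 7.470; τ_3 = 16.97/7.470 = 2.272 ms.
Total: 4.217 + 6.638 + 2.272 ms.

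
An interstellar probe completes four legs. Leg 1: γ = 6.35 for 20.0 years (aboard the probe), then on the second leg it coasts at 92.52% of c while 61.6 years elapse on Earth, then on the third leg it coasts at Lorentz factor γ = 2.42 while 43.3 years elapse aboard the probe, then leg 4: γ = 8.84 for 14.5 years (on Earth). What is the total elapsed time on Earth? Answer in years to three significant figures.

Δt = 308 years

Leg 1: γ = 6.35; Δt_1 = 6.350 × 20.0 = 127.0 years.
Leg 2: 61.6 years is already measured on Earth.
Leg 3: γ = 2.42; Δt_3 = 2.420 × 43.3 = 104.8 years.
Leg 4: 14.5 years is already measured on Earth.
Total: 127.0 + 61.60 + 104.8 + 14.50 years.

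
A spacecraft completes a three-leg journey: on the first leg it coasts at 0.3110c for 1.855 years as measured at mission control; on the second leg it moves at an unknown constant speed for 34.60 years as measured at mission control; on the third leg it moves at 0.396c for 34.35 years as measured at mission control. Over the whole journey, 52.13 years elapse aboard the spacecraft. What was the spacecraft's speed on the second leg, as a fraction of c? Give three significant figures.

Leg 1: γ = 1/√(1 − 0.3110²) = 1/√0.9033 = 1.052; τ_1 = 1.855/1.052 = 1.763 years.
Leg 2: speed unknown; τ_2 = 34.60/γ_2.
Leg 3: γ = 1/√(1 − 0.396²) = 1/√0.8432 = 1.089; τ_3 = 34.35/1.089 = 31.54 years.
Total proper time: 1.763 + τ_2 + 31.54 = 52.13, so τ_2 = 52.13 − 33.30 = 18.83 years.
γ_2 = 34.60/18.83 = 1.838; β = √(1 − 1/γ²) = √0.7040.

β = 0.839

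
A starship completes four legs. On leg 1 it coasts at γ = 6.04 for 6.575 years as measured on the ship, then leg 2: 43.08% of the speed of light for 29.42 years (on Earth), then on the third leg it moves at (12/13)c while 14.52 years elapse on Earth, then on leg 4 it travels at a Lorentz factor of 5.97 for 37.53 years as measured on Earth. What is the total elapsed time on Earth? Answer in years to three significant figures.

Leg 1: γ = 6.04; Δt_1 = 6.040 × 6.575 = 39.71 years.
Leg 2: 29.42 years is already measured on Earth.
Leg 3: 14.52 years is already measured on Earth.
Leg 4: 37.53 years is already measured on Earth.
Total: 39.71 + 29.42 + 14.52 + 37.53 years.

Δt = 121 years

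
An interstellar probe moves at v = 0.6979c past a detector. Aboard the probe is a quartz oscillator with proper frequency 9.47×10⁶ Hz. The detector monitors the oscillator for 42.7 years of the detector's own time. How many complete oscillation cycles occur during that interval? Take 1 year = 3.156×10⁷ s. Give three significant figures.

N = 9.14×10¹⁵

γ = 1/√(1 − 0.6979²) = 1/√0.5129 = 1.396
During 42.7 years of lab time, the oscillator's proper time advances by τ = Δt/γ = 42.7/1.396 = 30.58 years = 9.652×10⁸ s.
N = f × τ = 9.47×10⁶ × 9.652×10⁸ = 9.140×10¹⁵.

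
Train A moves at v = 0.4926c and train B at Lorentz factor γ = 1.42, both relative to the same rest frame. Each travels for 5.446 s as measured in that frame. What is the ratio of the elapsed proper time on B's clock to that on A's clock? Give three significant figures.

τ_B/τ_A = 0.809

A: γ = 1/√(1 − 0.4926²) = 1/√0.7573 = 1.149. B: γ = 1.42.
τ_A/τ_B = γ_B/γ_A = 1.420/1.149 = 1.236, so τ_B/τ_A = 0.8092.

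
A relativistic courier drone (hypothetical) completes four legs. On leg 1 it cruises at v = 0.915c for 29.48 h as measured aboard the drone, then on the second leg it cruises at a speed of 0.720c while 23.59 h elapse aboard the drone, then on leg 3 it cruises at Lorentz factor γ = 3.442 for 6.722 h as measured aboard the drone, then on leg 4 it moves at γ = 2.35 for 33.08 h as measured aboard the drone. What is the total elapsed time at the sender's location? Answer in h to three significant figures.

Δt = 208 h

Leg 1: γ = 1/√(1 − 0.915²) = 1/√0.1628 = 2.479; Δt_1 = 2.479 × 29.48 = 73.07 h.
Leg 2: γ = 1/√(1 − 0.720²) = 1/√0.4816 = 1.441; Δt_2 = 1.441 × 23.59 = 33.99 h.
Leg 3: γ = 3.442; Δt_3 = 3.442 × 6.722 = 23.14 h.
Leg 4: γ = 2.35; Δt_4 = 2.350 × 33.08 = 77.74 h.
Total: 73.07 + 33.99 + 23.14 + 77.74 h.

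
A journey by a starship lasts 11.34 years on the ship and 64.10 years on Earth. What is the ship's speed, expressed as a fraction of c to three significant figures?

β = 0.984

The proper time is measured on the ship (both events occur at the ship's location); Δt is measured on Earth. γ = Δt/τ = 64.10/11.34 = 5.653.
β = √(1 − 1/γ²) = √(1 − 0.03130) = √0.9687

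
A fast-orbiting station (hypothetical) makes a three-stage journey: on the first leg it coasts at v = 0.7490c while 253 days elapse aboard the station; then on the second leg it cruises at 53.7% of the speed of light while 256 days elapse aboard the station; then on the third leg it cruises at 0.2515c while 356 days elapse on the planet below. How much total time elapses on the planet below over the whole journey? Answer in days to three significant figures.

Δt = 1040 days

Leg 1: γ = 1/√(1 − 0.7490²) = 1/√0.4390 = 1.509; Δt_1 = 1.509 × 253 = 381.8 days.
Leg 2: β = 0.537; γ = 1/√(1 − 0.537²) = 1/√0.7116 = 1.185; Δt_2 = 1.185 × 256 = 303.5 days.
Leg 3: 356 days is already measured on the planet below.
Total: 381.8 + 303.5 + 356.0 days.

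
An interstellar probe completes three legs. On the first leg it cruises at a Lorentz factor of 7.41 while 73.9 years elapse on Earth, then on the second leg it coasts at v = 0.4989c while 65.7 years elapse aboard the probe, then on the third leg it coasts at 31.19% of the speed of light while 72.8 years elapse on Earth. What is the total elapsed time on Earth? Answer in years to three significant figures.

Δt = 223 years

Leg 1: 73.9 years is already measured on Earth.
Leg 2: γ = 1/√(1 − 0.4989²) = 1/√0.7511 = 1.154; Δt_2 = 1.154 × 65.7 = 75.81 years.
Leg 3: 72.8 years is already measured on Earth.
Total: 73.90 + 75.81 + 72.80 years.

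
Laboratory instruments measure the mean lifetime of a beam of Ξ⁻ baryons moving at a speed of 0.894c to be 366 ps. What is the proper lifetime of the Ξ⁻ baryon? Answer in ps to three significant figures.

γ = 1/√(1 − 0.894²) = 1/√0.2008 = 2.232
The lab-frame lifetime is the dilated interval; the proper lifetime is τ₀ = Δt/γ = 366/2.232 ps.

τ₀ = 164 ps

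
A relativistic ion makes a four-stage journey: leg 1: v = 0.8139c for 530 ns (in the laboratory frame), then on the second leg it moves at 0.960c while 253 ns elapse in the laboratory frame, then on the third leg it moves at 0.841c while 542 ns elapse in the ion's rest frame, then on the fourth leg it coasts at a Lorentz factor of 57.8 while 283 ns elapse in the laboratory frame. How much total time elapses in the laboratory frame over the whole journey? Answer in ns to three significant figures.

Leg 1: 530 ns is already measured in the laboratory frame.
Leg 2: 253 ns is already measured in the laboratory frame.
Leg 3: γ = 1/√(1 − 0.841²) = 1/√0.2927 = 1.848; Δt_3 = 1.848 × 542 = 1002 ns.
Leg 4: 283 ns is already measured in the laboratory frame.
Total: 530.0 + 253.0 + 1002 + 283.0 ns.

Δt = 2070 ns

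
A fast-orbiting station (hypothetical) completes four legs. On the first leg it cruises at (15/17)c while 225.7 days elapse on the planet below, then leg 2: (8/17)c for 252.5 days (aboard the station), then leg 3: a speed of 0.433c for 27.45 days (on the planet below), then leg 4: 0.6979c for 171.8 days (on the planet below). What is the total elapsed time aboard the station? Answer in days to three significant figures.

τ = 506 days

Leg 1: γ = 1/√(1 − (15/17)²) = 17/8 = 2.125; τ_1 = 225.7/2.125 = 106.2 days.
Leg 2: 252.5 days is already measured aboard the station.
Leg 3: γ = 1/√(1 − 0.433²) = 1/√0.8125 = 1.109; τ_3 = 27.45/1.109 = 24.74 days.
Leg 4: γ = 1/√(1 − 0.6979²) = 1/√0.5129 = 1.396; τ_4 = 171.8/1.396 = 123.0 days.
Total: 106.2 + 252.5 + 24.74 + 123.0 days.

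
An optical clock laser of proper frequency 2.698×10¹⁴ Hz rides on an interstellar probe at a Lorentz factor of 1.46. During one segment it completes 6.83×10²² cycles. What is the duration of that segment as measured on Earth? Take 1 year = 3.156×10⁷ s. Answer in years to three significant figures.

Δt = 11.7 years

γ = 1.46
Proper time for N cycles: τ = N/f = 6.83×10²²/(2.698×10¹⁴) = 2.532×10⁸ s = 8.021 years.
Lab-frame duration Δt = γτ = 1.460 × 8.021 = 11.71 years.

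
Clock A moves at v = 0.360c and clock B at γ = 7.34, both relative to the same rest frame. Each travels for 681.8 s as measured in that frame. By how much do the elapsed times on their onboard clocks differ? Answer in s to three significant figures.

|τ_A − τ_B| = 543 s

A: γ = 1/√(1 − 0.360²) = 1/√0.8704 = 1.072; τ_A = 681.8/1.072 = 636.1 s.
B: γ = 7.34; τ_B = 681.8/7.340 = 92.89 s.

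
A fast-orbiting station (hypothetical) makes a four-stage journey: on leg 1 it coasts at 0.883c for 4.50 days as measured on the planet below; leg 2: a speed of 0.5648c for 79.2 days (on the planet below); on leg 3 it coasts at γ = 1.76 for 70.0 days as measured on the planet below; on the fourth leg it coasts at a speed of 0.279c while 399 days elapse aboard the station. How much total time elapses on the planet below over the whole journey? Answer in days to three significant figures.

Leg 1: 4.50 days is already measured on the planet below.
Leg 2: 79.2 days is already measured on the planet below.
Leg 3: 70.0 days is already measured on the planet below.
Leg 4: γ = 1/√(1 − 0.279²) = 1/√0.9222 = 1.041; Δt_4 = 1.041 × 399 = 415.5 days.
Total: 4.500 + 79.20 + 70.00 + 415.5 days.

Δt = 569 days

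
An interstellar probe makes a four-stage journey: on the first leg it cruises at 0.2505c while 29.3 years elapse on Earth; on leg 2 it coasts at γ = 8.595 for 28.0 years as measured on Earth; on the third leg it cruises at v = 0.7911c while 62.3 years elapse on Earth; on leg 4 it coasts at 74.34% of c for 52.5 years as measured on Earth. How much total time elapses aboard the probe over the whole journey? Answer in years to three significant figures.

τ = 105 years

Leg 1: γ = 1/√(1 − 0.2505²) = 1/√0.9372 = 1.033; τ_1 = 29.3/1.033 = 28.37 years.
Leg 2: γ = 8.595; τ_2 = 28.0/8.595 = 3.258 years.
Leg 3: γ = 1/√(1 − 0.7911²) = 1/√0.3742 = 1.635; τ_3 = 62.3/1.635 = 38.11 years.
Leg 4: β = 0.7434; γ = 1/√(1 − 0.7434²) = 1/√0.4474 = 1.495; τ_4 = 52.5/1.495 = 35.11 years.
Total: 28.37 + 3.258 + 38.11 + 35.11 years.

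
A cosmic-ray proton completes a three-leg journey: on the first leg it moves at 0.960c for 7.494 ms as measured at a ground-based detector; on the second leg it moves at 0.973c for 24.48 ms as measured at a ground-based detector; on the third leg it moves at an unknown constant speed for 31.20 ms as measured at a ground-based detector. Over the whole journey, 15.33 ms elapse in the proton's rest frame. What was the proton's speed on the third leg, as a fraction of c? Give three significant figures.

Leg 1: γ = 1/√(1 − 0.960²) = 25/7 ≈ 3.571; τ_1 = 7.494/3.571 = 2.098 ms.
Leg 2: γ = 1/√(1 − 0.973²) = 1/√0.05327 = 4.333; τ_2 = 24.48/4.333 = 5.650 ms.
Leg 3: speed unknown; τ_3 = 31.20/γ_3.
Total proper time: 2.098 + 5.650 + τ_3 = 15.33, so τ_3 = 15.33 − 7.748 = 7.582 ms.
γ_3 = 31.20/7.582 = 4.115; β = √(1 − 1/γ²) = √0.9410.

β = 0.970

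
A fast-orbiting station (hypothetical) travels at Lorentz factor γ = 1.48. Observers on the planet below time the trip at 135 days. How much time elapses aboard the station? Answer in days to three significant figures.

τ = 91.2 days

γ = 1.48
The interval measured on the planet below is the dilated one; the clock aboard the station measures the proper time τ = Δt/γ = 135/1.480 days.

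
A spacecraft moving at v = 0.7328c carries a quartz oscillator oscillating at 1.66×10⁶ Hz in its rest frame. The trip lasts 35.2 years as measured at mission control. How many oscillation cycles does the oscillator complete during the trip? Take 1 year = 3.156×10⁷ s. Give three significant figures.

N = 1.25×10¹⁵

γ = 1/√(1 − 0.7328²) = 1/√0.4630 = 1.470
The oscillator's own cycle count is N = f × τ where τ is the proper time aboard the spacecraft. τ = Δt/γ = 35.2/1.470 = 23.95 years = 7.559×10⁸ s.
N = 1.66×10⁶ × 7.559×10⁸ = 1.255×10¹⁵.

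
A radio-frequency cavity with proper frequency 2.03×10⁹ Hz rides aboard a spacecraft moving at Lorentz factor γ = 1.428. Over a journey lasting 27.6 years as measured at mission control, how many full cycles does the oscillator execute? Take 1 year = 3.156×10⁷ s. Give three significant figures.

γ = 1.428
The oscillator's own cycle count is N = f × τ where τ is the proper time aboard the spacecraft. τ = Δt/γ = 27.6/1.428 = 19.33 years = 6.100×10⁸ s.
N = 2.03×10⁹ × 6.100×10⁸ = 1.238×10¹⁸.

N = 1.24×10¹⁸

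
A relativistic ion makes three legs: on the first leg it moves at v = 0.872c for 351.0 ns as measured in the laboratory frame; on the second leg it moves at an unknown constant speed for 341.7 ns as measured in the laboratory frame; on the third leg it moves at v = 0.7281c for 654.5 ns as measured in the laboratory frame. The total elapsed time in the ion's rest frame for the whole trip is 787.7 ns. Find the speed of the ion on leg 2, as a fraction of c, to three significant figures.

Leg 1: γ = 1/√(1 − 0.872²) = 1/√0.2396 = 2.043; τ_1 = 351.0/2.043 = 171.8 ns.
Leg 2: speed unknown; τ_2 = 341.7/γ_2.
Leg 3: γ = 1/√(1 − 0.7281²) = 1/√0.4699 = 1.459; τ_3 = 654.5/1.459 = 448.6 ns.
Total proper time: 171.8 + τ_2 + 448.6 = 787.7, so τ_2 = 787.7 − 620.5 = 167.2 ns.
γ_2 = 341.7/167.2 = 2.043; β = √(1 − 1/γ²) = √0.7604.

β = 0.872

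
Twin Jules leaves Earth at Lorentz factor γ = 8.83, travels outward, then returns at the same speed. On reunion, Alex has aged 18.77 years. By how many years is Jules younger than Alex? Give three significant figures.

γ = 8.83
Jules's elapsed proper time: τ = 18.77/8.830 = 2.126 years.
Age gap = Δt − τ = 18.77 − 2.126 years.

Δt − τ = 16.6 years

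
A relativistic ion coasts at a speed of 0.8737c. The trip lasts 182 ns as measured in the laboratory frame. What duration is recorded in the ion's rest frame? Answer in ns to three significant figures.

γ = 1/√(1 − 0.8737²) = 1/√0.2366 = 2.056
The interval measured in the laboratory frame is the dilated one; the clock in the ion's rest frame measures the proper time τ = Δt/γ = 182/2.056 ns.

τ = 88.5 ns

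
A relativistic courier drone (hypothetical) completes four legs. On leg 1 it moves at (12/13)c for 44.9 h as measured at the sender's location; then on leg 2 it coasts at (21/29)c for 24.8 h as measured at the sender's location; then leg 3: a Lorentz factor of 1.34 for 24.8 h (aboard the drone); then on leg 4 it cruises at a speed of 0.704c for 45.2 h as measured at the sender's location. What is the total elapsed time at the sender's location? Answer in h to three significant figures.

Δt = 148 h

Leg 1: 44.9 h is already measured at the sender's location.
Leg 2: 24.8 h is already measured at the sender's location.
Leg 3: γ = 1.34; Δt_3 = 1.340 × 24.8 = 33.23 h.
Leg 4: 45.2 h is already measured at the sender's location.
Total: 44.90 + 24.80 + 33.23 + 45.20 h.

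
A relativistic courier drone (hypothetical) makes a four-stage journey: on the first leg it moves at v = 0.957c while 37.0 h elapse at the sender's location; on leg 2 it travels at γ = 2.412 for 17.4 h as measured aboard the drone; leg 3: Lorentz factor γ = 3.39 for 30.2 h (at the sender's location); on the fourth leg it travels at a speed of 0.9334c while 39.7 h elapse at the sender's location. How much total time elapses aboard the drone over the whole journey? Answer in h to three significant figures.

Leg 1: γ = 1/√(1 − 0.957²) = 1/√0.08415 = 3.447; τ_1 = 37.0/3.447 = 10.73 h.
Leg 2: 17.4 h is already measured aboard the drone.
Leg 3: γ = 3.39; τ_3 = 30.2/3.390 = 8.909 h.
Leg 4: γ = 1/√(1 − 0.9334²) = 1/√0.1288 = 2.787; τ_4 = 39.7/2.787 = 14.25 h.
Total: 10.73 + 17.40 + 8.909 + 14.25 h.

τ = 51.3 h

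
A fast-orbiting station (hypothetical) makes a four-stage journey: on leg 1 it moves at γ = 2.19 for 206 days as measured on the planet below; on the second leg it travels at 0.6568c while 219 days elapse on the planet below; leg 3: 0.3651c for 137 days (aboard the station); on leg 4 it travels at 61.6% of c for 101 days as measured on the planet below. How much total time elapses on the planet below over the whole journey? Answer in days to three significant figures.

Leg 1: 206 days is already measured on the planet below.
Leg 2: 219 days is already measured on the planet below.
Leg 3: γ = 1/√(1 − 0.3651²) = 1/√0.8667 = 1.074; Δt_3 = 1.074 × 137 = 147.2 days.
Leg 4: 101 days is already measured on the planet below.
Total: 206.0 + 219.0 + 147.2 + 101.0 days.

Δt = 673 days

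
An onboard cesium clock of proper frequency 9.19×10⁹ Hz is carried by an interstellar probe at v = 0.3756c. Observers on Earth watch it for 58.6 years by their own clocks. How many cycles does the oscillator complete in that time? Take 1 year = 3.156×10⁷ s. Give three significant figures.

γ = 1/√(1 − 0.3756²) = 1/√0.8589 = 1.079
During 58.6 years of lab time, the oscillator's proper time advances by τ = Δt/γ = 58.6/1.079 = 54.31 years = 1.714×10⁹ s.
N = f × τ = 9.19×10⁹ × 1.714×10⁹ = 1.575×10¹⁹.

N = 1.58×10¹⁹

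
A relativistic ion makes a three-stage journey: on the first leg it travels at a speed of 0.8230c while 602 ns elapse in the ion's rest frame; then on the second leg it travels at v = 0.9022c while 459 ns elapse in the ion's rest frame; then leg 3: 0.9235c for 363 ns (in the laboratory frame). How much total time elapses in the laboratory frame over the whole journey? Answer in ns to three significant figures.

Δt = 2490 ns

Leg 1: γ = 1/√(1 − 0.8230²) = 1/√0.3227 = 1.760; Δt_1 = 1.760 × 602 = 1060 ns.
Leg 2: γ = 1/√(1 − 0.9022²) = 1/√0.1860 = 2.318; Δt_2 = 2.318 × 459 = 1064 ns.
Leg 3: 363 ns is already measured in the laboratory frame.
Total: 1060 + 1064 + 363.0 ns.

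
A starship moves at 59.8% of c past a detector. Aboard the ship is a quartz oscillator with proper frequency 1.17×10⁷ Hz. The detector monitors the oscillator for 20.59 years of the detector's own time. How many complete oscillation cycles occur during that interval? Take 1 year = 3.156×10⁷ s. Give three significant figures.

N = 6.09×10¹⁵

β = 0.598; γ = 1/√(1 − 0.598²) = 1/√0.6424 = 1.248
During 20.59 years of lab time, the oscillator's proper time advances by τ = Δt/γ = 20.59/1.248 = 16.50 years = 5.208×10⁸ s.
N = f × τ = 1.17×10⁷ × 5.208×10⁸ = 6.094×10¹⁵.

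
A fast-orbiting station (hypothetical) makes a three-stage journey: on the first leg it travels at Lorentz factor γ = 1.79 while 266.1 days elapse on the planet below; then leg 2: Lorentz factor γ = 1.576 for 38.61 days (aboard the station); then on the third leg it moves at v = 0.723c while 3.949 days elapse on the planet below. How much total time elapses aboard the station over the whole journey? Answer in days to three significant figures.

Leg 1: γ = 1.79; τ_1 = 266.1/1.790 = 148.7 days.
Leg 2: 38.61 days is already measured aboard the station.
Leg 3: γ = 1/√(1 − 0.723²) = 1/√0.4773 = 1.447; τ_3 = 3.949/1.447 = 2.728 days.
Total: 148.7 + 38.61 + 2.728 days.

τ = 190 days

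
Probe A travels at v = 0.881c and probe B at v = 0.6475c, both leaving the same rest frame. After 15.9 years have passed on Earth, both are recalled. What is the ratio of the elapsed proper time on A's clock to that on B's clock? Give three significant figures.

τ_A/τ_B = 0.621

A: γ = 1/√(1 − 0.881²) = 1/√0.2238 = 2.114. B: γ = 1/√(1 − 0.6475²) = 1/√0.5807 = 1.312.
τ_A/τ_B = γ_B/γ_A = 1.312/2.114 = 0.6208, so τ_A/τ_B = 0.6208.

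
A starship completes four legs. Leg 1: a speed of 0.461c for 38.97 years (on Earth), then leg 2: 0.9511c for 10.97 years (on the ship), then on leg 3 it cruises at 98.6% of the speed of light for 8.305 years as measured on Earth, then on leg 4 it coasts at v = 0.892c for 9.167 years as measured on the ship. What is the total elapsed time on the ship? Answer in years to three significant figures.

Leg 1: γ = 1/√(1 − 0.461²) = 1/√0.7875 = 1.127; τ_1 = 38.97/1.127 = 34.58 years.
Leg 2: 10.97 years is already measured on the ship.
Leg 3: β = 0.986; γ = 1/√(1 − 0.986²) = 1/√0.02780 = 5.997; τ_3 = 8.305/5.997 = 1.385 years.
Leg 4: 9.167 years is already measured on the ship.
Total: 34.58 + 10.97 + 1.385 + 9.167 years.

τ = 56.1 years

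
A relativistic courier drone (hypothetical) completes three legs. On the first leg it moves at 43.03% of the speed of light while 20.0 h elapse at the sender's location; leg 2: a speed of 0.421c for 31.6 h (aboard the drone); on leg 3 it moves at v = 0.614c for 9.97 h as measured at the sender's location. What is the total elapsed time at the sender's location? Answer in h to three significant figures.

Leg 1: 20.0 h is already measured at the sender's location.
Leg 2: γ = 1/√(1 − 0.421²) = 1/√0.8228 = 1.102; Δt_2 = 1.102 × 31.6 = 34.84 h.
Leg 3: 9.97 h is already measured at the sender's location.
Total: 20.00 + 34.84 + 9.970 h.

Δt = 64.8 h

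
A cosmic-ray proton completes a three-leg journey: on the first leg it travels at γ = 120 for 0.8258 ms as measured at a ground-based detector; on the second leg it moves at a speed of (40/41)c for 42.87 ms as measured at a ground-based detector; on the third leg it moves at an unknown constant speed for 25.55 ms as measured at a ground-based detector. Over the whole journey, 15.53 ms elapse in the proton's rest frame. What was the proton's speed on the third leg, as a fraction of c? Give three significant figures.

β = 0.971

Leg 1: γ = 120; τ_1 = 0.8258/120.0 = 0.006882 ms.
Leg 2: γ = 1/√(1 − (40/41)²) = 41/9 ≈ 4.556; τ_2 = 42.87/4.556 = 9.410 ms.
Leg 3: speed unknown; τ_3 = 25.55/γ_3.
Total proper time: 0.006882 + 9.410 + τ_3 = 15.53, so τ_3 = 15.53 − 9.417 = 6.113 ms.
γ_3 = 25.55/6.113 = 4.180; β = √(1 − 1/γ²) = √0.9428.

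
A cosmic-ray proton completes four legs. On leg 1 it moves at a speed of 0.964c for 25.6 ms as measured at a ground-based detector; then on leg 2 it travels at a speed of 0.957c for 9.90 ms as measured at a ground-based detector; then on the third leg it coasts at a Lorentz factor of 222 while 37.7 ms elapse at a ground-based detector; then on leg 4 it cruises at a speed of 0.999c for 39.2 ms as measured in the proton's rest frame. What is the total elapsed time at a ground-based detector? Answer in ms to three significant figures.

Δt = 950 ms

Leg 1: 25.6 ms is already measured at a ground-based detector.
Leg 2: 9.90 ms is already measured at a ground-based detector.
Leg 3: 37.7 ms is already measured at a ground-based detector.
Leg 4: γ = 1/√(1 − 0.999²) = 1/√0.001999 = 22.37; Δt_4 = 22.37 × 39.2 = 876.8 ms.
Total: 25.60 + 9.900 + 37.70 + 876.8 ms.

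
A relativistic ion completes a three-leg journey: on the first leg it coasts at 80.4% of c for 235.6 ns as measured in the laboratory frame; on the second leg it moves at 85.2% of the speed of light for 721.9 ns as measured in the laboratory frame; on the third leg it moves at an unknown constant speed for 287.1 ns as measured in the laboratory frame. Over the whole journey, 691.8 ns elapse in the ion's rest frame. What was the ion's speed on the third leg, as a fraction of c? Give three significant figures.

Leg 1: β = 0.804; γ = 1/√(1 − 0.804²) = 1/√0.3536 = 1.682; τ_1 = 235.6/1.682 = 140.1 ns.
Leg 2: β = 0.852; γ = 1/√(1 − 0.852²) = 1/√0.2741 = 1.910; τ_2 = 721.9/1.910 = 377.9 ns.
Leg 3: speed unknown; τ_3 = 287.1/γ_3.
Total proper time: 140.1 + 377.9 + τ_3 = 691.8, so τ_3 = 691.8 − 518.0 = 173.8 ns.
γ_3 = 287.1/173.8 = 1.652; β = √(1 − 1/γ²) = √0.6337.

β = 0.796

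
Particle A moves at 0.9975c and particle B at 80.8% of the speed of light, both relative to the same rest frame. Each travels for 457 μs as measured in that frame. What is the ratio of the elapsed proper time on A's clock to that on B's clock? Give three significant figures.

A: γ = 1/√(1 − 0.9975²) = 1/√0.004994 = 14.15. B: β = 0.808; γ = 1/√(1 − 0.808²) = 1/√0.3471 = 1.697.
τ_A/τ_B = γ_B/γ_A = 1.697/14.15 = 0.1199, so τ_A/τ_B = 0.1199.

τ_A/τ_B = 0.120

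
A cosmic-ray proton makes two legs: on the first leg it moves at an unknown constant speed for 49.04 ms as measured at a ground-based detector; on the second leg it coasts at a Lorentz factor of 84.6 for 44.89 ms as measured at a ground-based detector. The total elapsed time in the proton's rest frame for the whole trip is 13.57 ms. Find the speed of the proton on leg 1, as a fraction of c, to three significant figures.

β = 0.964

Leg 1: speed unknown; τ_1 = 49.04/γ_1.
Leg 2: γ = 84.6; τ_2 = 44.89/84.60 = 0.5306 ms.
Total proper time: τ_1 + 0.5306 = 13.57, so τ_1 = 13.57 − 0.5306 = 13.04 ms.
γ_1 = 49.04/13.04 = 3.761; β = √(1 − 1/γ²) = √0.9293.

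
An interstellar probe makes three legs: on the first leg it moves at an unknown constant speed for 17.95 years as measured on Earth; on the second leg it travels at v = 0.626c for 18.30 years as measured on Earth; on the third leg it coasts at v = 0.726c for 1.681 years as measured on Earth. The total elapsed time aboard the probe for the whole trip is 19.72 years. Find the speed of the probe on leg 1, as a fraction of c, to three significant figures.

Leg 1: speed unknown; τ_1 = 17.95/γ_1.
Leg 2: γ = 1/√(1 − 0.626²) = 1/√0.6081 = 1.282; τ_2 = 18.30/1.282 = 14.27 years.
Leg 3: γ = 1/√(1 − 0.726²) = 1/√0.4729 = 1.454; τ_3 = 1.681/1.454 = 1.156 years.
Total proper time: τ_1 + 14.27 + 1.156 = 19.72, so τ_1 = 19.72 − 15.43 = 4.293 years.
γ_1 = 17.95/4.293 = 4.181; β = √(1 − 1/γ²) = √0.9428.

β = 0.971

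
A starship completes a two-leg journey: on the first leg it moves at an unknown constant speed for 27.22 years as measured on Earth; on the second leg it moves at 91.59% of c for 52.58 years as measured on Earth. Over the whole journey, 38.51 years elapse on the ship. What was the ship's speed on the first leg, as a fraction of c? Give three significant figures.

Leg 1: speed unknown; τ_1 = 27.22/γ_1.
Leg 2: β = 0.9159; γ = 1/√(1 − 0.9159²) = 1/√0.1611 = 2.491; τ_2 = 52.58/2.491 = 21.11 years.
Total proper time: τ_1 + 21.11 = 38.51, so τ_1 = 38.51 − 21.11 = 17.40 years.
γ_1 = 27.22/17.40 = 1.564; β = √(1 − 1/γ²) = √0.5912.

β = 0.769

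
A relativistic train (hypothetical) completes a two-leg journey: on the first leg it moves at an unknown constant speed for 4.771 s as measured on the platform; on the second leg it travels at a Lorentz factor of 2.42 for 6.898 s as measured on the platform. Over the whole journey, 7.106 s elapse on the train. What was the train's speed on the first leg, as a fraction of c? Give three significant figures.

Leg 1: speed unknown; τ_1 = 4.771/γ_1.
Leg 2: γ = 2.42; τ_2 = 6.898/2.420 = 2.850 s.
Total proper time: τ_1 + 2.850 = 7.106, so τ_1 = 7.106 − 2.850 = 4.256 s.
γ_1 = 4.771/4.256 = 1.121; β = √(1 − 1/γ²) = √0.2044.

β = 0.452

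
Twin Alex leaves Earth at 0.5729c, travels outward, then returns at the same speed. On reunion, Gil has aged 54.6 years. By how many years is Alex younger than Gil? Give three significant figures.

Δt − τ = 9.85 years

γ = 1/√(1 − 0.5729²) = 1/√0.6718 = 1.220
Alex's elapsed proper time: τ = 54.6/1.220 = 44.75 years.
Age gap = Δt − τ = 54.6 − 44.75 years.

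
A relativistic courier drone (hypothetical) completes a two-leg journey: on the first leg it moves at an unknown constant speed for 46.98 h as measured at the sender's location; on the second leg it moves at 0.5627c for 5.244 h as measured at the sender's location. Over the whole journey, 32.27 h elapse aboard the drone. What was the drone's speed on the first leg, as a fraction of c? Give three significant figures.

β = 0.804

Leg 1: speed unknown; τ_1 = 46.98/γ_1.
Leg 2: γ = 1/√(1 − 0.5627²) = 1/√0.6834 = 1.210; τ_2 = 5.244/1.210 = 4.335 h.
Total proper time: τ_1 + 4.335 = 32.27, so τ_1 = 32.27 − 4.335 = 27.93 h.
γ_1 = 46.98/27.93 = 1.682; β = √(1 − 1/γ²) = √0.6464.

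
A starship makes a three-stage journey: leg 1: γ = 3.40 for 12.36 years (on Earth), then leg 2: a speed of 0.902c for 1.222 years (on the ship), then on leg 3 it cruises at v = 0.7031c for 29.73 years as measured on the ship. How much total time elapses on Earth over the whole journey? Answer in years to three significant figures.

Δt = 57.0 years

Leg 1: 12.36 years is already measured on Earth.
Leg 2: γ = 1/√(1 − 0.902²) = 1/√0.1864 = 2.316; Δt_2 = 2.316 × 1.222 = 2.830 years.
Leg 3: γ = 1/√(1 − 0.7031²) = 1/√0.5057 = 1.406; Δt_3 = 1.406 × 29.73 = 41.81 years.
Total: 12.36 + 2.830 + 41.81 years.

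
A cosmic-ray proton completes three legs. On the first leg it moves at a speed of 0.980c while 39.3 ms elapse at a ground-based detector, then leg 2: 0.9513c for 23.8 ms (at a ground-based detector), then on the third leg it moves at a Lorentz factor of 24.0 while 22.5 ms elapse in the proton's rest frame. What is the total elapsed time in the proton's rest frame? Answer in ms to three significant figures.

τ = 37.7 ms

Leg 1: γ = 1/√(1 − 0.980²) = 1/√0.03960 = 5.025; τ_1 = 39.3/5.025 = 7.821 ms.
Leg 2: γ = 1/√(1 − 0.9513²) = 1/√0.09503 = 3.244; τ_2 = 23.8/3.244 = 7.337 ms.
Leg 3: 22.5 ms is already measured in the proton's rest frame.
Total: 7.821 + 7.337 + 22.50 ms.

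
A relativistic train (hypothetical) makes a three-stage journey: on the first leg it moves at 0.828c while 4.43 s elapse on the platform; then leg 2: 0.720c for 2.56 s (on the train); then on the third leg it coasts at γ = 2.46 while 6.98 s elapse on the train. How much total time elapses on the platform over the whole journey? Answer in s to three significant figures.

Δt = 25.3 s

Leg 1: 4.43 s is already measured on the platform.
Leg 2: γ = 1/√(1 − 0.720²) = 1/√0.4816 = 1.441; Δt_2 = 1.441 × 2.56 = 3.689 s.
Leg 3: γ = 2.46; Δt_3 = 2.460 × 6.98 = 17.17 s.
Total: 4.430 + 3.689 + 17.17 s.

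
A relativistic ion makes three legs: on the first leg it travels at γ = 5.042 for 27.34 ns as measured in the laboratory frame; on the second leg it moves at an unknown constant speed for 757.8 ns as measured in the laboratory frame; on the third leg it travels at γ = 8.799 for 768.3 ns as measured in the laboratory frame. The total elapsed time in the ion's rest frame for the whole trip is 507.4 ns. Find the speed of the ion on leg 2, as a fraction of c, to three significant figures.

Leg 1: γ = 5.042; τ_1 = 27.34/5.042 = 5.422 ns.
Leg 2: speed unknown; τ_2 = 757.8/γ_2.
Leg 3: γ = 8.799; τ_3 = 768.3/8.799 = 87.32 ns.
Total proper time: 5.422 + τ_2 + 87.32 = 507.4, so τ_2 = 507.4 − 92.74 = 414.7 ns.
γ_2 = 757.8/414.7 = 1.828; β = √(1 − 1/γ²) = √0.7006.

β = 0.837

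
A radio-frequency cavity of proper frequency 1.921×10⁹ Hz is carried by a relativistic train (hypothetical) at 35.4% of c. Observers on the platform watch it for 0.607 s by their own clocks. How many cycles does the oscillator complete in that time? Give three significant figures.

β = 0.354; γ = 1/√(1 − 0.354²) = 1/√0.8747 = 1.069
During 0.607 s of lab time, the oscillator's proper time advances by τ = Δt/γ = 0.607/1.069 = 0.5677 s = 5.677×10⁻¹ s.
N = f × τ = 1.921×10⁹ × 5.677×10⁻¹ = 1.091×10⁹.

N = 1.09×10⁹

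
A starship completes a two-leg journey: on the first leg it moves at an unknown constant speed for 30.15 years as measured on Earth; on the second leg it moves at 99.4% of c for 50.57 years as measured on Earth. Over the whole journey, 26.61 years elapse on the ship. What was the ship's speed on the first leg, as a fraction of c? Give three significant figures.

Leg 1: speed unknown; τ_1 = 30.15/γ_1.
Leg 2: β = 0.994; γ = 1/√(1 − 0.994²) = 1/√0.01196 = 9.142; τ_2 = 50.57/9.142 = 5.531 years.
Total proper time: τ_1 + 5.531 = 26.61, so τ_1 = 26.61 − 5.531 = 21.08 years.
γ_1 = 30.15/21.08 = 1.430; β = √(1 − 1/γ²) = √0.5112.

β = 0.715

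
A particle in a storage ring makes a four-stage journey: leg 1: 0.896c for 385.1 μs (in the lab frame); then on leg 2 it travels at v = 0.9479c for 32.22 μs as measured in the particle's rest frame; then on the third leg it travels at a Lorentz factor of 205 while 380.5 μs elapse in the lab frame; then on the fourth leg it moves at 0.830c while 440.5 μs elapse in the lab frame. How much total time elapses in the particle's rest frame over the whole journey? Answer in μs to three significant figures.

τ = 451 μs

Leg 1: γ = 1/√(1 − 0.896²) = 1/√0.1972 = 2.252; τ_1 = 385.1/2.252 = 171.0 μs.
Leg 2: 32.22 μs is already measured in the particle's rest frame.
Leg 3: γ = 205; τ_3 = 380.5/205.0 = 1.856 μs.
Leg 4: γ = 1/√(1 − 0.830²) = 1/√0.3111 = 1.793; τ_4 = 440.5/1.793 = 245.7 μs.
Total: 171.0 + 32.22 + 1.856 + 245.7 μs.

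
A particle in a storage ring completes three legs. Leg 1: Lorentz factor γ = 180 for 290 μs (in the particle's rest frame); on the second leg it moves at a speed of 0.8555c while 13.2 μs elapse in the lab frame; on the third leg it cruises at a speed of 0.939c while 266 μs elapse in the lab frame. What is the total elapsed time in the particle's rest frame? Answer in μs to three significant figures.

τ = 388 μs

Leg 1: 290 μs is already measured in the particle's rest frame.
Leg 2: γ = 1/√(1 − 0.8555²) = 1/√0.2681 = 1.931; τ_2 = 13.2/1.931 = 6.835 μs.
Leg 3: γ = 1/√(1 − 0.939²) = 1/√0.1183 = 2.908; τ_3 = 266/2.908 = 91.48 μs.
Total: 290.0 + 6.835 + 91.48 μs.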